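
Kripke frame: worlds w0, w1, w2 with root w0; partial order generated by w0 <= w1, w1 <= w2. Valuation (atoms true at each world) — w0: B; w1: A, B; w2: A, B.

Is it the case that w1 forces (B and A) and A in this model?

w1 forces (B and A) and A since w1 forces both conjuncts.

Yes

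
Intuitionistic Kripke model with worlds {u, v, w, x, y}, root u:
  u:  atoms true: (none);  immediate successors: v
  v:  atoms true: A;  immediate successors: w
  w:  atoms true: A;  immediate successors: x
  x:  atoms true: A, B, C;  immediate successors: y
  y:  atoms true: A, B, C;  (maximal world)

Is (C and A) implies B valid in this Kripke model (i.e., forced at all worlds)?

u forces (C and A) implies B: every world accessible from u that forces C and A (namely x, y) also forces B.
Since the root u forces (C and A) implies B and forcing is persistent (monotone upward), every world forces it.

Yes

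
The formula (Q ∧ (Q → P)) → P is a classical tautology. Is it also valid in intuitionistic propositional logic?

Yes

This is modus ponens in implicational form, which is intuitionistically derivable.
If a world forces Q and Q → P, then applying the implication at that world (which is accessible from itself) gives P.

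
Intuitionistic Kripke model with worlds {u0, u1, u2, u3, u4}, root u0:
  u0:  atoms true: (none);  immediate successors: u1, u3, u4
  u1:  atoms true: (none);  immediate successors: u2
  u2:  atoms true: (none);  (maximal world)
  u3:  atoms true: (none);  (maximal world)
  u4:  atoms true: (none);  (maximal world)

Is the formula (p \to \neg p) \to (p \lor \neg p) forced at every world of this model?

u0 \Vdash (p \to \neg p) \to (p \lor \neg p): every world accessible from u0 that forces p \to \neg p (namely u0, u1, u2, u3, u4) also forces p \lor \neg p.
Since the root u0 forces (p \to \neg p) \to (p \lor \neg p) and forcing is persistent (monotone upward), every world forces it.

Yes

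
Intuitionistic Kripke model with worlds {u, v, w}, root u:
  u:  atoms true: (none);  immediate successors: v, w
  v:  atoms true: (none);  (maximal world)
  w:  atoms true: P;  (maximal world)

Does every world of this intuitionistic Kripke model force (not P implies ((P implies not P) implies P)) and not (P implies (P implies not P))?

No

Not every world: u does not force (not P implies ((P implies not P) implies P)) and not (P implies (P implies not P)).
u does not force (not P implies ((P implies not P) implies P)) and not (P implies (P implies not P)) since u fails not P implies ((P implies not P) implies P).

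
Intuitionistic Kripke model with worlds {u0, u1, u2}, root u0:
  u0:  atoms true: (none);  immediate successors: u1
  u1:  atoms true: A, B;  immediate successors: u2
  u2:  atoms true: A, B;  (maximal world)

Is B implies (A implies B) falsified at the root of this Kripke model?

No

u0 forces B implies (A implies B): every world accessible from u0 that forces B (namely u1, u2) also forces A implies B.
So the root u0 forces B implies (A implies B); the model is not a countermodel.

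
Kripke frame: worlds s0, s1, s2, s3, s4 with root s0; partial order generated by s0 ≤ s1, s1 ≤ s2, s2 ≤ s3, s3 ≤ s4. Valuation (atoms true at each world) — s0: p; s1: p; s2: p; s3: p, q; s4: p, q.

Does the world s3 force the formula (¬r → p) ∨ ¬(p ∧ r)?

s3 ⊩ (¬r → p) ∨ ¬(p ∧ r) via the disjunct ¬r → p.

Yes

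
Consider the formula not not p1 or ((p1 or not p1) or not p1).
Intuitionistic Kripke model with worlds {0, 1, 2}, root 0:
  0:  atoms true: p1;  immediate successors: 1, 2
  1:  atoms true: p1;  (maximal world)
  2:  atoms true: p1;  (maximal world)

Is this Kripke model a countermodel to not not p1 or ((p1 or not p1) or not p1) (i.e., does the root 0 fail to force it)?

0 forces not not p1 or ((p1 or not p1) or not p1) via the disjunct not not p1.
So the root 0 forces not not p1 or ((p1 or not p1) or not p1); the model is not a countermodel.

No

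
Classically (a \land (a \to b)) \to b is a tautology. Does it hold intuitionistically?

This is modus ponens in implicational form, which is intuitionistically derivable.
If a world forces a and a \to b, then applying the implication at that world (which is accessible from itself) gives b.

Yes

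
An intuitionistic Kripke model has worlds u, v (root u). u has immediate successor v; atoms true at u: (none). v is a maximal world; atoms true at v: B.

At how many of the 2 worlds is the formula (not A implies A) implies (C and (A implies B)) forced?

2

u: forces it.
v: forces it.
Worlds forcing the formula: {u, v}.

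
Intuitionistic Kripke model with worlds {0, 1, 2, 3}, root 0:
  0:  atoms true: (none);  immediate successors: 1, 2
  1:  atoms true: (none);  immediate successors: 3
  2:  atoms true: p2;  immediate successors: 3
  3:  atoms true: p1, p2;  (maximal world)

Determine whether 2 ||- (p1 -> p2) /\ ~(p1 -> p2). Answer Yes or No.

2 ||-/- (p1 -> p2) /\ ~(p1 -> p2) since 2 fails ~(p1 -> p2).

No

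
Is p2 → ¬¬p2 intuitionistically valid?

This is double-negation introduction, which is intuitionistically derivable.
If a world forces p2 then every accessible world forces p2 (persistence), so none forces ¬p2; hence ¬¬p2.

Yes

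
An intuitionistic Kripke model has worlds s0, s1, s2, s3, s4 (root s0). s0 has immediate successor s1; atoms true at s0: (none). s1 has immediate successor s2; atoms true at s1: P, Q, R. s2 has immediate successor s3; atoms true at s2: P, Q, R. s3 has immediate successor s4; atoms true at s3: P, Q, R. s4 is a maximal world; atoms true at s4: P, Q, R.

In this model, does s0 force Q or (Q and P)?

s0 does not force Q or (Q and P): neither disjunct is forced at s0.
s0 lacks atom Q, so s0 does not force Q.

No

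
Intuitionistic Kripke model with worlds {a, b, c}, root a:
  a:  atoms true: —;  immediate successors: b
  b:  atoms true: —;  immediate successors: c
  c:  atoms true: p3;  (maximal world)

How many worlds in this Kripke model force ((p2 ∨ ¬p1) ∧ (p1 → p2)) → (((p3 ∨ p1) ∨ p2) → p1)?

a: does not force it — a ⊮ ((p2 ∨ ¬p1) ∧ (p1 → p2)) → (((p3 ∨ p1) ∨ p2) → p1): already at a itself, a ⊩ (p2 ∨ ¬p1) ∧ (p1 → p2) but a ⊮ ((p3 ∨ p1) ∨ p2) → p1.
b: does not force it — b ⊮ ((p2 ∨ ¬p1) ∧ (p1 → p2)) → (((p3 ∨ p1) ∨ p2) → p1): already at b itself, b ⊩ (p2 ∨ ¬p1) ∧ (p1 → p2) but b ⊮ ((p3 ∨ p1) ∨ p2) → p1.
c: does not force it.
Worlds forcing the formula: { }.

0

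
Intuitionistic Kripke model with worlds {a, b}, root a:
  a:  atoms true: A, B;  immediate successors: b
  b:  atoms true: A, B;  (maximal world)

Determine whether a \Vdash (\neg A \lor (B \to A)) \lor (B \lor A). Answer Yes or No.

a \Vdash (\neg A \lor (B \to A)) \lor (B \lor A) via the disjunct \neg A \lor (B \to A).

Yes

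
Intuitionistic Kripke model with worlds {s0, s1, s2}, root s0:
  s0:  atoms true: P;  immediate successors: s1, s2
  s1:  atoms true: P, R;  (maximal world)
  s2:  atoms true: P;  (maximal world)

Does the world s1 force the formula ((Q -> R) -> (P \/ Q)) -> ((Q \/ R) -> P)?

Yes

s1 ||- ((Q -> R) -> (P \/ Q)) -> ((Q \/ R) -> P): every world accessible from s1 that forces (Q -> R) -> (P \/ Q) (namely s1) also forces (Q \/ R) -> P.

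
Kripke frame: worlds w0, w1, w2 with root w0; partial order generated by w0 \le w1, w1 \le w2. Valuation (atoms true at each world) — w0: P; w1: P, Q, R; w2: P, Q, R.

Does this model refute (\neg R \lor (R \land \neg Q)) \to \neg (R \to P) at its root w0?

w0 \Vdash (\neg R \lor (R \land \neg Q)) \to \neg (R \to P) vacuously: no world accessible from w0 forces the antecedent \neg R \lor (R \land \neg Q).
So the root w0 forces (\neg R \lor (R \land \neg Q)) \to \neg (R \to P); the model is not a countermodel.

No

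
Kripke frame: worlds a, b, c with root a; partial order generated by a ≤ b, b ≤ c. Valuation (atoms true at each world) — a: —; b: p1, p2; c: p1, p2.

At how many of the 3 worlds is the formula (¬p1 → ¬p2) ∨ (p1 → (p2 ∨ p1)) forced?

3

a: forces it.
b: forces it.
c: forces it.
Worlds forcing the formula: {a, b, c}.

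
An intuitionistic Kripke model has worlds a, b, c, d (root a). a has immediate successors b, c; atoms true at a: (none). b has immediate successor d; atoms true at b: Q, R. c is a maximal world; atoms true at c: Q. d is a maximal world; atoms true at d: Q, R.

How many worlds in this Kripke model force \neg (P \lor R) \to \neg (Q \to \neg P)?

a: does not force it — a \nVdash \neg (P \lor R) \to \neg (Q \to \neg P): at the accessible world c, c \Vdash \neg (P \lor R) but c \nVdash \neg (Q \to \neg P).
b: forces it.
c: does not force it.
d: forces it.
Worlds forcing the formula: {b, d}.

2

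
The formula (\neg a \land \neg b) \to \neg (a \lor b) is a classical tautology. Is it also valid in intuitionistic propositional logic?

This is a constructively valid De Morgan direction (conjunction of negations to negated disjunction), which is intuitionistically derivable.
If both \neg a and \neg b hold at a world, no accessible world forces a or forces b, so none forces a \lor b.

Yes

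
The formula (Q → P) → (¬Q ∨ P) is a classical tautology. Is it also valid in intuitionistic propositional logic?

This is the material-implication-as-disjunction principle, which is not intuitionistically valid.
A Kripke countermodel: worlds u0, u1; order generated by u0 ≤ u1; atoms true at each world — u0:{}; u1:{P,Q}.
u0 ⊮ (Q → P) → (¬Q ∨ P): already at u0 itself, u0 ⊩ Q → P but u0 ⊮ ¬Q ∨ P.
u0 ⊮ ¬Q ∨ P: neither disjunct is forced at u0.
u0 ⊮ ¬Q since u1 is accessible from u0 and u1 ⊩ Q.
So the root u0 does not force the formula.

No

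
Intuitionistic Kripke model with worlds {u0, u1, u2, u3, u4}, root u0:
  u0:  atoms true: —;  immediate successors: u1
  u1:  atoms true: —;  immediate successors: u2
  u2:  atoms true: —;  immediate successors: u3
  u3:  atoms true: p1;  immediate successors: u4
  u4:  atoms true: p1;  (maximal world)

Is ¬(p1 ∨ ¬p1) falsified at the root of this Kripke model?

Yes

u0 ⊮ ¬(p1 ∨ ¬p1) since u3 is accessible from u0 and u3 ⊩ p1 ∨ ¬p1.
u3 ⊩ p1 ∨ ¬p1 via the disjunct p1.
So the root u0 does not force ¬(p1 ∨ ¬p1); the model is a countermodel.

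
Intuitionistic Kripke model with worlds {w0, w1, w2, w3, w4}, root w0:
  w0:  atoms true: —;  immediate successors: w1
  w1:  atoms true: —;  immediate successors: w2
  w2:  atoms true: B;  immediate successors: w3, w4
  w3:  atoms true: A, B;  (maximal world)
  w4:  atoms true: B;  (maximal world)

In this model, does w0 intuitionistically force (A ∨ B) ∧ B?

w0 ⊮ (A ∨ B) ∧ B since w0 fails A ∨ B.

No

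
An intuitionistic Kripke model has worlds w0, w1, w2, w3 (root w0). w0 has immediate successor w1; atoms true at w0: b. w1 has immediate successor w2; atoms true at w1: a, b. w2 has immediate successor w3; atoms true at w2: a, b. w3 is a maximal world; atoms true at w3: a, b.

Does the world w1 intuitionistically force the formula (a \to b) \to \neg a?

No

w1 \nVdash (a \to b) \to \neg a: already at w1 itself, w1 \Vdash a \to b but w1 \nVdash \neg a.
w1 \nVdash \neg a since w1 is accessible from w1 and w1 \Vdash a.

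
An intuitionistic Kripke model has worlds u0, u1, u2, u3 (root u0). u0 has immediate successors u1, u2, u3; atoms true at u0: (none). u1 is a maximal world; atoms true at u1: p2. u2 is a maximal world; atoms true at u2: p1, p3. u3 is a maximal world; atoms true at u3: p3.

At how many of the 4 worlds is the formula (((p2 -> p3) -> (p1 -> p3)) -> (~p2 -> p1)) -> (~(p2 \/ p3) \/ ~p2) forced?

2

u0: does not force it — u0 ||-/- (((p2 -> p3) -> (p1 -> p3)) -> (~p2 -> p1)) -> (~(p2 \/ p3) \/ ~p2): at the accessible world u1, u1 ||- ((p2 -> p3) -> (p1 -> p3)) -> (~p2 -> p1) but u1 ||-/- ~(p2 \/ p3) \/ ~p2.
u1: does not force it.
u2: forces it.
u3: forces it.
Worlds forcing the formula: {u2, u3}.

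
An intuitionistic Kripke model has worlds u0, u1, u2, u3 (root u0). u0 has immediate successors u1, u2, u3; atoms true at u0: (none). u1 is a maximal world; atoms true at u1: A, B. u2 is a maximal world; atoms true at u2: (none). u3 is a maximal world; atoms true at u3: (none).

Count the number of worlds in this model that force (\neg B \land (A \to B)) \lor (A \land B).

u0: does not force it — u0 \nVdash (\neg B \land (A \to B)) \lor (A \land B): neither disjunct is forced at u0.
u1: forces it.
u2: forces it.
u3: forces it.
Worlds forcing the formula: {u1, u2, u3}.

3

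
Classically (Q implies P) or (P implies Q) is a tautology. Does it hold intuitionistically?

No

This is the Gödel–Dummett linearity axiom, which is not intuitionistically valid.
A Kripke countermodel: worlds w0, w1, w2; order generated by w0 <= w1, w0 <= w2; atoms true at each world — w0:{}; w1:{Q}; w2:{P}.
w0 does not force (Q implies P) or (P implies Q): neither disjunct is forced at w0.
w0 does not force Q implies P: at the accessible world w1, w1 forces Q but w1 does not force P.
w1 lacks atom P, so w1 does not force P.
So the root w0 does not force the formula.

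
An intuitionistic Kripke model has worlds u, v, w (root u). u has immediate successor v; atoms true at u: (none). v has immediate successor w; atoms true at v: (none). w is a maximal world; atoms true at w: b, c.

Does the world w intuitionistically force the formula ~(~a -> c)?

No

w ||-/- ~(~a -> c) since w is accessible from w and w ||- ~a -> c.
w ||- ~a -> c: every world accessible from w that forces ~a (namely w) also forces c.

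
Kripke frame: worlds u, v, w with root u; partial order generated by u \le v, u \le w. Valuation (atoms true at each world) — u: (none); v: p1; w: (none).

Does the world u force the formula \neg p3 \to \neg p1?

No

u \nVdash \neg p3 \to \neg p1: already at u itself, u \Vdash \neg p3 but u \nVdash \neg p1.
u \nVdash \neg p1 since v is accessible from u and v \Vdash p1.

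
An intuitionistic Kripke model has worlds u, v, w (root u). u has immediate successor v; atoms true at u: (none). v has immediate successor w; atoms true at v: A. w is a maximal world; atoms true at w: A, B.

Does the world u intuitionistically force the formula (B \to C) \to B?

Yes

u \Vdash (B \to C) \to B vacuously: no world accessible from u forces the antecedent B \to C.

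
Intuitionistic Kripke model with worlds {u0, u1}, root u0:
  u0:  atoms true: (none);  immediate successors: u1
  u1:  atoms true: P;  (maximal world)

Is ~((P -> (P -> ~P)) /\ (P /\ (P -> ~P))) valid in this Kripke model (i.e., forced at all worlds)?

Yes

u0 ||- ~((P -> (P -> ~P)) /\ (P /\ (P -> ~P))): no world accessible from u0 forces (P -> (P -> ~P)) /\ (P /\ (P -> ~P)).
Since the root u0 forces ~((P -> (P -> ~P)) /\ (P /\ (P -> ~P))) and forcing is persistent (monotone upward), every world forces it.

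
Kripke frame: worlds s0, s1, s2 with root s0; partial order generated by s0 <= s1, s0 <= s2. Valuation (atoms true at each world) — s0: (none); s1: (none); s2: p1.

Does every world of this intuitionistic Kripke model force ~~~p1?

No

Not every world: s0 ||-/- ~~~p1.
s0 ||-/- ~~~p1 since s2 is accessible from s0 and s2 ||- ~~p1.
s2 ||- ~~p1: no world accessible from s2 forces ~p1.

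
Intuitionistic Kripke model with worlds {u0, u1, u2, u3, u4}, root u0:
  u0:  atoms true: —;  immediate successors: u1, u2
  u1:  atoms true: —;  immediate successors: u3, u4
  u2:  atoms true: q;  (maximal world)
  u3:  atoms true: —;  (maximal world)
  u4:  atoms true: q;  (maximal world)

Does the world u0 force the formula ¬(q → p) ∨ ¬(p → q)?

u0 ⊮ ¬(q → p) ∨ ¬(p → q): neither disjunct is forced at u0.
u0 ⊮ ¬(q → p) since u3 is accessible from u0 and u3 ⊩ q → p.
u3 ⊩ q → p vacuously: no world accessible from u3 forces the antecedent q.

No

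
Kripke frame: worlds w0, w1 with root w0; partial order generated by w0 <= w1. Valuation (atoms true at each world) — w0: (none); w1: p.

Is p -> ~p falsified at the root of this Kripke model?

w0 ||-/- p -> ~p: at the accessible world w1, w1 ||- p but w1 ||-/- ~p.
w1 ||-/- ~p since w1 is accessible from w1 and w1 ||- p.
So the root w0 does not force p -> ~p; the model is a countermodel.

Yes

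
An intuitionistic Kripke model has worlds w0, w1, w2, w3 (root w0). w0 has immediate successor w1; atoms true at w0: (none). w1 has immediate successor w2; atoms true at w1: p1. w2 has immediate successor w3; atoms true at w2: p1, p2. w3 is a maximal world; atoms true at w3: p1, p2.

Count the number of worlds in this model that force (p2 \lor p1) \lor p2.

w0: does not force it — w0 \nVdash (p2 \lor p1) \lor p2: neither disjunct is forced at w0.
w1: forces it.
w2: forces it.
w3: forces it.
Worlds forcing the formula: {w1, w2, w3}.

3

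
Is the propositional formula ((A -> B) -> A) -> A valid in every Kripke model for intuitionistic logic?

This is Peirce's law, which is not intuitionistically valid.
A Kripke countermodel: worlds 0, 1; order generated by 0 <= 1; atoms true at each world — 0:{}; 1:{A}.
0 ||-/- ((A -> B) -> A) -> A: already at 0 itself, 0 ||- (A -> B) -> A but 0 ||-/- A.
0 lacks atom A, so 0 ||-/- A.
So the root 0 does not force the formula.

No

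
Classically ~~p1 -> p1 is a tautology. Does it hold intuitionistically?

No

This is double-negation elimination, which is not intuitionistically valid.
A Kripke countermodel: worlds u0, u1; order generated by u0 <= u1; atoms true at each world — u0:{}; u1:{p1}.
u0 ||-/- ~~p1 -> p1: already at u0 itself, u0 ||- ~~p1 but u0 ||-/- p1.
u0 lacks atom p1, so u0 ||-/- p1.
So the root u0 does not force the formula.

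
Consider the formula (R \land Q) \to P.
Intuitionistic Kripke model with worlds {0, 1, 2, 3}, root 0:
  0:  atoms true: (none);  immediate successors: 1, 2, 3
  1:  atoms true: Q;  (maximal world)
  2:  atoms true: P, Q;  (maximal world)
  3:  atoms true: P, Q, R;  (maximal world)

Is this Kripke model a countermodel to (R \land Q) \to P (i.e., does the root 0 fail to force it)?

0 \Vdash (R \land Q) \to P: every world accessible from 0 that forces R \land Q (namely 3) also forces P.
So the root 0 forces (R \land Q) \to P; the model is not a countermodel.

No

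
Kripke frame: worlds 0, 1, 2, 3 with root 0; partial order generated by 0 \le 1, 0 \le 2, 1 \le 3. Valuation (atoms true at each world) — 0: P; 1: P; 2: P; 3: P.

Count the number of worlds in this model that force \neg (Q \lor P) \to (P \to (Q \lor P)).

0: forces it.
1: forces it.
2: forces it.
3: forces it.
Worlds forcing the formula: {0, 1, 2, 3}.

4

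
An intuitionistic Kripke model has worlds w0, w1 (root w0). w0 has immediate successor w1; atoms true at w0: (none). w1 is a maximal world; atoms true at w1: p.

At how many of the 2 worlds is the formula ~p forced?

0

w0: does not force it — w0 ||-/- ~p since w1 is accessible from w0 and w1 ||- p.
w1: does not force it — w1 ||-/- ~p since w1 is accessible from w1 and w1 ||- p.
Worlds forcing the formula: { }.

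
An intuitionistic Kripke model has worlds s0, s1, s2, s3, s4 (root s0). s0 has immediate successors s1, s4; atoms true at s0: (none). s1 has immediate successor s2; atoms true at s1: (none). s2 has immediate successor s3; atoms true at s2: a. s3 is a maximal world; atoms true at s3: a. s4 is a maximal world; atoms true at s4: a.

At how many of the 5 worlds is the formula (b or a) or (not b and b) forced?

3

s0: does not force it — s0 does not force (b or a) or (not b and b): neither disjunct is forced at s0.
s1: does not force it.
s2: forces it.
s3: forces it.
s4: forces it.
Worlds forcing the formula: {s2, s3, s4}.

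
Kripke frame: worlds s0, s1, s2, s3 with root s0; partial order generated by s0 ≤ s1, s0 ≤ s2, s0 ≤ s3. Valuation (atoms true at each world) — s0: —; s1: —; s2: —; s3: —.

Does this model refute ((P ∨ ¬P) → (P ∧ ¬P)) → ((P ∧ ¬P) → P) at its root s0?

No

s0 ⊩ ((P ∨ ¬P) → (P ∧ ¬P)) → ((P ∧ ¬P) → P) vacuously: no world accessible from s0 forces the antecedent (P ∨ ¬P) → (P ∧ ¬P).
So the root s0 forces ((P ∨ ¬P) → (P ∧ ¬P)) → ((P ∧ ¬P) → P); the model is not a countermodel.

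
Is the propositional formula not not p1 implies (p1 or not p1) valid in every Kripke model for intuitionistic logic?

No

This is a variant of double-negation elimination (deriving excluded middle from double negation), which is not intuitionistically valid.
A Kripke countermodel: worlds u0, u1; order generated by u0 <= u1; atoms true at each world — u0:{}; u1:{p1}.
u0 does not force not not p1 implies (p1 or not p1): already at u0 itself, u0 forces not not p1 but u0 does not force p1 or not p1.
u0 does not force p1 or not p1: neither disjunct is forced at u0.
u0 lacks atom p1, so u0 does not force p1.
So the root u0 does not force the formula.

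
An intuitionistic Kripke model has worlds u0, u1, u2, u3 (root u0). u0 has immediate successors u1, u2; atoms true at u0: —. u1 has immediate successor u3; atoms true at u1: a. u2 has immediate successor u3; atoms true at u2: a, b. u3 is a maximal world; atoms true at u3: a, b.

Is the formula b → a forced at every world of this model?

Yes

u0 ⊩ b → a: every world accessible from u0 that forces b (namely u2, u3) also forces a.
Since the root u0 forces b → a and forcing is persistent (monotone upward), every world forces it.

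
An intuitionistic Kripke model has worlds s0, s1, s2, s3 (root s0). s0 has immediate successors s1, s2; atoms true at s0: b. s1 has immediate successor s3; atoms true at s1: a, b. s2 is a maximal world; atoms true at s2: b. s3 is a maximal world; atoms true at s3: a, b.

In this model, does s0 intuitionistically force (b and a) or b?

s0 forces (b and a) or b via the disjunct b.

Yes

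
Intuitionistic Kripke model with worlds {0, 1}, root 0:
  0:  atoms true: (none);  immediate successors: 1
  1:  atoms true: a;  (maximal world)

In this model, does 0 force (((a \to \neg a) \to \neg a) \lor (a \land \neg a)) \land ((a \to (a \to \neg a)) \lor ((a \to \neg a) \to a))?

0 \Vdash (((a \to \neg a) \to \neg a) \lor (a \land \neg a)) \land ((a \to (a \to \neg a)) \lor ((a \to \neg a) \to a)) since 0 forces both conjuncts.

Yes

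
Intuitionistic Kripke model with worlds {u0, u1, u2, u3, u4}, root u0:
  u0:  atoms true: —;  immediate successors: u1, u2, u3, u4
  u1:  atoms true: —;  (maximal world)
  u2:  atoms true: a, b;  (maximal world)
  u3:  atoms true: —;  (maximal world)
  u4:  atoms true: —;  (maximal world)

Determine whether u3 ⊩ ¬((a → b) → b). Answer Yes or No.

Yes

u3 ⊩ ¬((a → b) → b): no world accessible from u3 forces (a → b) → b.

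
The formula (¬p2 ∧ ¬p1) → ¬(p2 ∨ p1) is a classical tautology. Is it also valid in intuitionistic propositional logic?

This is a constructively valid De Morgan direction (conjunction of negations to negated disjunction), which is intuitionistically derivable.
If both ¬p2 and ¬p1 hold at a world, no accessible world forces p2 or forces p1, so none forces p2 ∨ p1.

Yes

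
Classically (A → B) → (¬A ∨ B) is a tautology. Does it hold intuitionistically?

This is the material-implication-as-disjunction principle, which is not intuitionistically valid.
A Kripke countermodel: worlds u, v; order generated by u ≤ v; atoms true at each world — u:{}; v:{A,B}.
u ⊮ (A → B) → (¬A ∨ B): already at u itself, u ⊩ A → B but u ⊮ ¬A ∨ B.
u ⊮ ¬A ∨ B: neither disjunct is forced at u.
u ⊮ ¬A since v is accessible from u and v ⊩ A.
So the root u does not force the formula.

No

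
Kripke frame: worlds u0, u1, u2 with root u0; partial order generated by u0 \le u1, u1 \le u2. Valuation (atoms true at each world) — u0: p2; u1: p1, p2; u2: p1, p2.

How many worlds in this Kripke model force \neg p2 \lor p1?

2

u0: does not force it — u0 \nVdash \neg p2 \lor p1: neither disjunct is forced at u0.
u1: forces it.
u2: forces it.
Worlds forcing the formula: {u1, u2}.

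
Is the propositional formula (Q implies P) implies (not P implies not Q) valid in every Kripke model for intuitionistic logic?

This is the forward direction of contraposition, which is intuitionistically derivable.
Assume Q implies P and not P. If Q held then P would follow, contradicting not P; so not Q.

Yes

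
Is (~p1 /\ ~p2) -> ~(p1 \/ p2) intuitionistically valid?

Yes

This is a constructively valid De Morgan direction (conjunction of negations to negated disjunction), which is intuitionistically derivable.
If both ~p1 and ~p2 hold at a world, no accessible world forces p1 or forces p2, so none forces p1 \/ p2.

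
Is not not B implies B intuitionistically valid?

No

This is double-negation elimination, which is not intuitionistically valid.
A Kripke countermodel: worlds u0, u1; order generated by u0 <= u1; atoms true at each world — u0:{}; u1:{B}.
u0 does not force not not B implies B: already at u0 itself, u0 forces not not B but u0 does not force B.
u0 lacks atom B, so u0 does not force B.
So the root u0 does not force the formula.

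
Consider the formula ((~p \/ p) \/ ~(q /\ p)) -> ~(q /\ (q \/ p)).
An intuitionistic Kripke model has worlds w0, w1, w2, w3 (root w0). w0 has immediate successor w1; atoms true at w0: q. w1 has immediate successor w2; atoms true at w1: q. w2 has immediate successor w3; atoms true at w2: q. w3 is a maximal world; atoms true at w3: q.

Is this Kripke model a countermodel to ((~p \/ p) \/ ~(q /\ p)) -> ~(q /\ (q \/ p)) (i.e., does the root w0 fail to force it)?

w0 ||-/- ((~p \/ p) \/ ~(q /\ p)) -> ~(q /\ (q \/ p)): already at w0 itself, w0 ||- (~p \/ p) \/ ~(q /\ p) but w0 ||-/- ~(q /\ (q \/ p)).
w0 ||-/- ~(q /\ (q \/ p)) since w0 is accessible from w0 and w0 ||- q /\ (q \/ p).
w0 ||- q /\ (q \/ p) since w0 forces both conjuncts.
So the root w0 does not force ((~p \/ p) \/ ~(q /\ p)) -> ~(q /\ (q \/ p)); the model is a countermodel.

Yes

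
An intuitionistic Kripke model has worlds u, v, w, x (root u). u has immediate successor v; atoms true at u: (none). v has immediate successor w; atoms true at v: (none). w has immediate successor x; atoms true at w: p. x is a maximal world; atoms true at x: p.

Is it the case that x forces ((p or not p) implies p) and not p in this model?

x does not force ((p or not p) implies p) and not p since x fails not p.

No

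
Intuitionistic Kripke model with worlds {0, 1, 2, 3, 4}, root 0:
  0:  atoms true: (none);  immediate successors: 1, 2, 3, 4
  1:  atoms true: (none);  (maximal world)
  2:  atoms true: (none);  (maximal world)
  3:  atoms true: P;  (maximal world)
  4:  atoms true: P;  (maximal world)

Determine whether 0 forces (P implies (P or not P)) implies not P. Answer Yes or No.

0 does not force (P implies (P or not P)) implies not P: already at 0 itself, 0 forces P implies (P or not P) but 0 does not force not P.
0 does not force not P since 3 is accessible from 0 and 3 forces P.

No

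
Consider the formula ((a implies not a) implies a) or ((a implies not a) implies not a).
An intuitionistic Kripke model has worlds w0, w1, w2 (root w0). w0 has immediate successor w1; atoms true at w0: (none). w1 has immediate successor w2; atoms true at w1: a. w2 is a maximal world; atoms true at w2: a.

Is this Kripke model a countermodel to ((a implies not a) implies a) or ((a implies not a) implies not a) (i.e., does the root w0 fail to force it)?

No

w0 forces ((a implies not a) implies a) or ((a implies not a) implies not a) via the disjunct (a implies not a) implies a.
So the root w0 forces ((a implies not a) implies a) or ((a implies not a) implies not a); the model is not a countermodel.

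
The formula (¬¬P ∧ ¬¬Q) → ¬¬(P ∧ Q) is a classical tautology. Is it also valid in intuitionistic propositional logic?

Yes

This is the distribution of double negation over conjunction, which is intuitionistically derivable.
Assume ¬¬P, ¬¬Q, and ¬(P ∧ Q). From P we'd get ¬Q (since P ∧ Q is refuted), contradicting ¬¬Q; so ¬P, contradicting ¬¬P.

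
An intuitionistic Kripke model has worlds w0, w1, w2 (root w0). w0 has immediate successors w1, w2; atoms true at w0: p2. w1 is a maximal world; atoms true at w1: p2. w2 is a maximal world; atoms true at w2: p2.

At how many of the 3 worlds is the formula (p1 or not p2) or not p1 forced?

3

w0: forces it.
w1: forces it.
w2: forces it.
Worlds forcing the formula: {w0, w1, w2}.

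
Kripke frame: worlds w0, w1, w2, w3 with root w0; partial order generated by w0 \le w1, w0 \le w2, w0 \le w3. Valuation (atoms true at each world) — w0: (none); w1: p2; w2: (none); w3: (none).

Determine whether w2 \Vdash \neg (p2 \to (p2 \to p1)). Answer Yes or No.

w2 \nVdash \neg (p2 \to (p2 \to p1)) since w2 is accessible from w2 and w2 \Vdash p2 \to (p2 \to p1).
w2 \Vdash p2 \to (p2 \to p1) vacuously: no world accessible from w2 forces the antecedent p2.

No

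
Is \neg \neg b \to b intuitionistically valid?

No

This is double-negation elimination, which is not intuitionistically valid.
A Kripke countermodel: worlds 0, 1; order generated by 0 \le 1; atoms true at each world — 0:{}; 1:{b}.
0 \nVdash \neg \neg b \to b: already at 0 itself, 0 \Vdash \neg \neg b but 0 \nVdash b.
0 lacks atom b, so 0 \nVdash b.
So the root 0 does not force the formula.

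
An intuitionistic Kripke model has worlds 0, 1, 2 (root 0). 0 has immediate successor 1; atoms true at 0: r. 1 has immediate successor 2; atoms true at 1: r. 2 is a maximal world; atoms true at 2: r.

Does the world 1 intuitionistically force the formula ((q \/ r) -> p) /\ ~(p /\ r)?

No

1 ||-/- ((q \/ r) -> p) /\ ~(p /\ r) since 1 fails (q \/ r) -> p.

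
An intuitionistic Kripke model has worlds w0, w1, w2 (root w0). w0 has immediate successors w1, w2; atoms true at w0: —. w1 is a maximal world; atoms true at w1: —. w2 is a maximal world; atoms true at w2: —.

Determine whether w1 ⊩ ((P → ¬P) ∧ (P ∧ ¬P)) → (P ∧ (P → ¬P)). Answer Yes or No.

Yes

w1 ⊩ ((P → ¬P) ∧ (P ∧ ¬P)) → (P ∧ (P → ¬P)) vacuously: no world accessible from w1 forces the antecedent (P → ¬P) ∧ (P ∧ ¬P).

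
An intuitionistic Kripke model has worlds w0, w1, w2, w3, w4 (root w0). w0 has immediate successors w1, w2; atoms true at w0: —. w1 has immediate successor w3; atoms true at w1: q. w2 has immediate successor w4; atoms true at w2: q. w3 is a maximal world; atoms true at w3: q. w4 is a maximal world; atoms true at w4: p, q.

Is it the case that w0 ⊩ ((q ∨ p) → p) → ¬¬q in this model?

Yes

w0 ⊩ ((q ∨ p) → p) → ¬¬q: every world accessible from w0 that forces (q ∨ p) → p (namely w4) also forces ¬¬q.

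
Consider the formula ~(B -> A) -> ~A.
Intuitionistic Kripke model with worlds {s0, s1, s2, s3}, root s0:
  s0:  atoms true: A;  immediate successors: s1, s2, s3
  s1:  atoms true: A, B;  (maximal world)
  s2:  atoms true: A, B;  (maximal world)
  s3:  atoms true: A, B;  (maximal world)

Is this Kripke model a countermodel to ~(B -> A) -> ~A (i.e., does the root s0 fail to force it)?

No

s0 ||- ~(B -> A) -> ~A vacuously: no world accessible from s0 forces the antecedent ~(B -> A).
So the root s0 forces ~(B -> A) -> ~A; the model is not a countermodel.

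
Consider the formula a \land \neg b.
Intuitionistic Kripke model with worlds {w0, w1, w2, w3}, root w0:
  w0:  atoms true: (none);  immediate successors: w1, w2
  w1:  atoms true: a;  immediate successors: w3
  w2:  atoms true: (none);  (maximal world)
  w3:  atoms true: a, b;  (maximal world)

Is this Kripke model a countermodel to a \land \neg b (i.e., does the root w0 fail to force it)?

w0 \nVdash a \land \neg b since w0 fails a.
So the root w0 does not force a \land \neg b; the model is a countermodel.

Yes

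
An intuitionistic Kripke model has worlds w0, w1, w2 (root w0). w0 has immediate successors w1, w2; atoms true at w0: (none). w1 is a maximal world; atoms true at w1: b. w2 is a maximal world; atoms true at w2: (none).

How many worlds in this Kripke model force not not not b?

w0: does not force it — w0 does not force not not not b since w1 is accessible from w0 and w1 forces not not b.
w1: does not force it — w1 does not force not not not b since w1 is accessible from w1 and w1 forces not not b.
w2: forces it.
Worlds forcing the formula: {w2}.

1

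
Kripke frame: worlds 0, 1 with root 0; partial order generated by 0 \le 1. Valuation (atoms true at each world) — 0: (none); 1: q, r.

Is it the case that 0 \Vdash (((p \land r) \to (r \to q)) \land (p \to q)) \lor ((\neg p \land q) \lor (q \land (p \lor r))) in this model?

0 \Vdash (((p \land r) \to (r \to q)) \land (p \to q)) \lor ((\neg p \land q) \lor (q \land (p \lor r))) via the disjunct ((p \land r) \to (r \to q)) \land (p \to q).

Yes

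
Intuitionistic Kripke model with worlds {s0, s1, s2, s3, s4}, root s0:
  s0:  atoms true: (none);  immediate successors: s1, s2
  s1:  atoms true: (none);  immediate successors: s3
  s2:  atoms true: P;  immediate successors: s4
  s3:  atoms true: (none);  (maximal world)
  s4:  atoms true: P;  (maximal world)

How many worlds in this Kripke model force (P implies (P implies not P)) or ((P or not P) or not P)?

s0: does not force it — s0 does not force (P implies (P implies not P)) or ((P or not P) or not P): neither disjunct is forced at s0.
s1: forces it.
s2: forces it.
s3: forces it.
s4: forces it.
Worlds forcing the formula: {s1, s2, s3, s4}.

4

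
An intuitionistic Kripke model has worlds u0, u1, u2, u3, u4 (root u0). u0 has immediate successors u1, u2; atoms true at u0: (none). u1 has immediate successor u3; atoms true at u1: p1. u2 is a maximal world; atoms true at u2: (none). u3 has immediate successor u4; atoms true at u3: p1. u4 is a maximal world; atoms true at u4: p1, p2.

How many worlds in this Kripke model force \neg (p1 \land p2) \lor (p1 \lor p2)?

4

u0: does not force it — u0 \nVdash \neg (p1 \land p2) \lor (p1 \lor p2): neither disjunct is forced at u0.
u1: forces it.
u2: forces it.
u3: forces it.
u4: forces it.
Worlds forcing the formula: {u1, u2, u3, u4}.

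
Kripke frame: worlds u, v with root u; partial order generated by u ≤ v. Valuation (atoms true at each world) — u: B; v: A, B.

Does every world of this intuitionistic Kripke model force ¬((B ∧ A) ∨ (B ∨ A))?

Not every world: u ⊮ ¬((B ∧ A) ∨ (B ∨ A)).
u ⊮ ¬((B ∧ A) ∨ (B ∨ A)) since u is accessible from u and u ⊩ (B ∧ A) ∨ (B ∨ A).
u ⊩ (B ∧ A) ∨ (B ∨ A) via the disjunct B ∨ A.

No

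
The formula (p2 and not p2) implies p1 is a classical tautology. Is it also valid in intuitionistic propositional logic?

Yes

This is an instance of ex falso quodlibet, which is intuitionistically derivable.
No world can force both p2 and not p2, so the antecedent p2 and not p2 is never forced and the implication holds vacuously at every world.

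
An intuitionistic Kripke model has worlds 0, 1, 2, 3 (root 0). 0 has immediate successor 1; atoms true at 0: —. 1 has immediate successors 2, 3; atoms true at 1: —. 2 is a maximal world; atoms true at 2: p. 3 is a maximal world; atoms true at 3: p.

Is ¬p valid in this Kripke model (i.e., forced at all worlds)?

No

Not every world: 0 ⊮ ¬p.
0 ⊮ ¬p since 2 is accessible from 0 and 2 ⊩ p.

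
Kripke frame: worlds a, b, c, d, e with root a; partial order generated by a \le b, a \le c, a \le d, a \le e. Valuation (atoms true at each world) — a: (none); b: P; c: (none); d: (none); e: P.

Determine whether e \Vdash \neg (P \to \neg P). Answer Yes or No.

Yes

e \Vdash \neg (P \to \neg P): no world accessible from e forces P \to \neg P.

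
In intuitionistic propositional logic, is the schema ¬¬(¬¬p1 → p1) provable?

Yes

This is the double negation of double-negation elimination, which is intuitionistically derivable.
By Glivenko's theorem the double negation of any classical propositional tautology is intuitionistically provable; ¬¬p1 → p1 is classically a tautology.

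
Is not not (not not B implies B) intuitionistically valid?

This is the double negation of double-negation elimination, which is intuitionistically derivable.
By Glivenko's theorem the double negation of any classical propositional tautology is intuitionistically provable; not not B implies B is classically a tautology.

Yes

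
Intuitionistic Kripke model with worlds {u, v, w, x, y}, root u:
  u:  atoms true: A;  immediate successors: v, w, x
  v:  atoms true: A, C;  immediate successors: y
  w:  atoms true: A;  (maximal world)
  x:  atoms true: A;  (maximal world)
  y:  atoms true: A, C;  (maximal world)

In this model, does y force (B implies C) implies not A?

y does not force (B implies C) implies not A: already at y itself, y forces B implies C but y does not force not A.
y does not force not A since y is accessible from y and y forces A.

No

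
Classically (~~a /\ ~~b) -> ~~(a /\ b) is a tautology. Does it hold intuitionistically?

Yes

This is the distribution of double negation over conjunction, which is intuitionistically derivable.
Assume ~~a, ~~b, and ~(a /\ b). From a we'd get ~b (since a /\ b is refuted), contradicting ~~b; so ~a, contradicting ~~a.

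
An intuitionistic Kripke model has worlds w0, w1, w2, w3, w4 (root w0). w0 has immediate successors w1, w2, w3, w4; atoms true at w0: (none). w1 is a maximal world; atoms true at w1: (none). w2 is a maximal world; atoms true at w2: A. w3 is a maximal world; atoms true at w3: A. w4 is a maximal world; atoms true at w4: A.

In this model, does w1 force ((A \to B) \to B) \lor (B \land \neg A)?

No

w1 \nVdash ((A \to B) \to B) \lor (B \land \neg A): neither disjunct is forced at w1.
w1 \nVdash (A \to B) \to B: already at w1 itself, w1 \Vdash A \to B but w1 \nVdash B.
w1 lacks atom B, so w1 \nVdash B.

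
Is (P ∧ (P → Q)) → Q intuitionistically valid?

This is modus ponens in implicational form, which is intuitionistically derivable.
If a world forces P and P → Q, then applying the implication at that world (which is accessible from itself) gives Q.

Yes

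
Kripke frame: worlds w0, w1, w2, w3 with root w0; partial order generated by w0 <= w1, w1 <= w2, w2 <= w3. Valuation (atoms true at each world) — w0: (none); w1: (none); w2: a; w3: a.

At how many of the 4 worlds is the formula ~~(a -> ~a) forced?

0

w0: does not force it — w0 ||-/- ~~(a -> ~a) since w0 is accessible from w0 and w0 ||- ~(a -> ~a).
w1: does not force it.
w2: does not force it.
w3: does not force it.
Worlds forcing the formula: { }.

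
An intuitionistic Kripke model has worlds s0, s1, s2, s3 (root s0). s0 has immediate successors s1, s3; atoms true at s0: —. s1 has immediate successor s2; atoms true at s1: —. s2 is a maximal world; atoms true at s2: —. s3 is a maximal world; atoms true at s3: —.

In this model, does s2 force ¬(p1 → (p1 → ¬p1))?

s2 ⊮ ¬(p1 → (p1 → ¬p1)) since s2 is accessible from s2 and s2 ⊩ p1 → (p1 → ¬p1).
s2 ⊩ p1 → (p1 → ¬p1) vacuously: no world accessible from s2 forces the antecedent p1.

No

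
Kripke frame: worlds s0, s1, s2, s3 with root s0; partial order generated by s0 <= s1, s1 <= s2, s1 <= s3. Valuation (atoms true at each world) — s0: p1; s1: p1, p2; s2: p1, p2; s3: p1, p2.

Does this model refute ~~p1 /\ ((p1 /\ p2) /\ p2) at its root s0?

s0 ||-/- ~~p1 /\ ((p1 /\ p2) /\ p2) since s0 fails (p1 /\ p2) /\ p2.
So the root s0 does not force ~~p1 /\ ((p1 /\ p2) /\ p2); the model is a countermodel.

Yes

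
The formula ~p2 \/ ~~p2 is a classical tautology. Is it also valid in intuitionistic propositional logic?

This is the weak law of excluded middle, which is not intuitionistically valid.
A Kripke countermodel: worlds a, b, c; order generated by a <= b, a <= c; atoms true at each world — a:{}; b:{p2}; c:{}.
a ||-/- ~p2 \/ ~~p2: neither disjunct is forced at a.
a ||-/- ~p2 since b is accessible from a and b ||- p2.
So the root a does not force the formula.

No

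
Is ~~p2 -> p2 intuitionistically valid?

This is double-negation elimination, which is not intuitionistically valid.
A Kripke countermodel: worlds a, b; order generated by a <= b; atoms true at each world — a:{}; b:{p2}.
a ||-/- ~~p2 -> p2: already at a itself, a ||- ~~p2 but a ||-/- p2.
a lacks atom p2, so a ||-/- p2.
So the root a does not force the formula.

No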